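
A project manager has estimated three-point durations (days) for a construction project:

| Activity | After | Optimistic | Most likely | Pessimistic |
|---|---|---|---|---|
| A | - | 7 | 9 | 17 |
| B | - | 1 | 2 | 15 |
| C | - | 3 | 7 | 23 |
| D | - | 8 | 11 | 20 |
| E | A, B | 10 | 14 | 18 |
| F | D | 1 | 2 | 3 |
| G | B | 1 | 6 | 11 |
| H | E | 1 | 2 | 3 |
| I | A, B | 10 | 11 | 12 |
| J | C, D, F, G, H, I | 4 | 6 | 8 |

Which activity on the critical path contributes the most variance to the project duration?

A

te_A = (7 + 4·9 + 17)/6 = 60/6 = 10; σ²_A = ((17−7)/6)² = 2.778
te_B = (1 + 4·2 + 15)/6 = 24/6 = 4; σ²_B = ((15−1)/6)² = 5.444
te_C = (3 + 4·7 + 23)/6 = 54/6 = 9; σ²_C = ((23−3)/6)² = 11.111
te_D = (8 + 4·11 + 20)/6 = 72/6 = 12; σ²_D = ((20−8)/6)² = 4.000
te_E = (10 + 4·14 + 18)/6 = 84/6 = 14; σ²_E = ((18−10)/6)² = 1.778
te_F = (1 + 4·2 + 3)/6 = 12/6 = 2; σ²_F = ((3−1)/6)² = 0.111
te_G = (1 + 4·6 + 11)/6 = 36/6 = 6; σ²_G = ((11−1)/6)² = 2.778
te_H = (1 + 4·2 + 3)/6 = 12/6 = 2; σ²_H = ((3−1)/6)² = 0.111
te_I = (10 + 4·11 + 12)/6 = 66/6 = 11; σ²_I = ((12−10)/6)² = 0.111
te_J = (4 + 4·6 + 8)/6 = 36/6 = 6; σ²_J = ((8−4)/6)² = 0.444

Forward pass:
ES_A = 0; EF_A = 10
ES_B = 0; EF_B = 4
ES_C = 0; EF_C = 9
ES_D = 0; EF_D = 12
ES_E = max(EF_A=10, EF_B=4) = 10; EF_E = 10+14 = 24
ES_F = 12; EF_F = 12+2 = 14
ES_G = 4; EF_G = 4+6 = 10
ES_H = 24; EF_H = 24+2 = 26
ES_I = max(EF_A=10, EF_B=4) = 10; EF_I = 10+11 = 21
ES_J = max(EF_C=9, EF_D=12, EF_F=14, EF_G=10, EF_H=26, EF_I=21) = 26; EF_J = 26+6 = 32
Expected project duration μ = 32 days. Critical path: A → E → H → J.

Variances on critical path: σ²_A=2.778, σ²_E=1.778, σ²_H=0.111, σ²_J=0.444.
Largest is σ²_A = 2.778.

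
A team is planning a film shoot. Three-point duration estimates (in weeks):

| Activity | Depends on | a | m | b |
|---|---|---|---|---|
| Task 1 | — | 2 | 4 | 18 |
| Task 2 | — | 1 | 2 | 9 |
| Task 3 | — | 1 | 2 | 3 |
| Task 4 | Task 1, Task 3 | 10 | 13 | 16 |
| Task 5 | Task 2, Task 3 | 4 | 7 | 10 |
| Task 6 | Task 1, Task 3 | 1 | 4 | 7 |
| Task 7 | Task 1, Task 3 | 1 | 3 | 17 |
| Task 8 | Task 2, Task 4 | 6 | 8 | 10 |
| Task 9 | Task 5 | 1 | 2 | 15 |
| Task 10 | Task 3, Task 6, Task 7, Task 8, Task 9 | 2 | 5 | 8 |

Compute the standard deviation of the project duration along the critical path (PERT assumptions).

te_Task 1 = (2 + 4·4 + 18)/6 = 36/6 = 6; σ²_Task 1 = ((18−2)/6)² = 7.111
te_Task 2 = (1 + 4·2 + 9)/6 = 18/6 = 3; σ²_Task 2 = ((9−1)/6)² = 1.778
te_Task 3 = (1 + 4·2 + 3)/6 = 12/6 = 2; σ²_Task 3 = ((3−1)/6)² = 0.111
te_Task 4 = (10 + 4·13 + 16)/6 = 78/6 = 13; σ²_Task 4 = ((16−10)/6)² = 1.000
te_Task 5 = (4 + 4·7 + 10)/6 = 42/6 = 7; σ²_Task 5 = ((10−4)/6)² = 1.000
te_Task 6 = (1 + 4·4 + 7)/6 = 24/6 = 4; σ²_Task 6 = ((7−1)/6)² = 1.000
te_Task 7 = (1 + 4·3 + 17)/6 = 30/6 = 5; σ²_Task 7 = ((17−1)/6)² = 7.111
te_Task 8 = (6 + 4·8 + 10)/6 = 48/6 = 8; σ²_Task 8 = ((10−6)/6)² = 0.444
te_Task 9 = (1 + 4·2 + 15)/6 = 24/6 = 4; σ²_Task 9 = ((15−1)/6)² = 5.444
te_Task 10 = (2 + 4·5 + 8)/6 = 30/6 = 5; σ²_Task 10 = ((8−2)/6)² = 1.000

Forward pass:
ES_Task 1 = 0; EF_Task 1 = 6
ES_Task 2 = 0; EF_Task 2 = 3
ES_Task 3 = 0; EF_Task 3 = 2
ES_Task 4 = max(EF_Task 1=6, EF_Task 3=2) = 6; EF_Task 4 = 6+13 = 19
ES_Task 5 = max(EF_Task 2=3, EF_Task 3=2) = 3; EF_Task 5 = 3+7 = 10
ES_Task 6 = max(EF_Task 1=6, EF_Task 3=2) = 6; EF_Task 6 = 6+4 = 10
ES_Task 7 = max(EF_Task 1=6, EF_Task 3=2) = 6; EF_Task 7 = 6+5 = 11
ES_Task 8 = max(EF_Task 2=3, EF_Task 4=19) = 19; EF_Task 8 = 19+8 = 27
ES_Task 9 = 10; EF_Task 9 = 10+4 = 14
ES_Task 10 = max(EF_Task 3=2, EF_Task 6=10, EF_Task 7=11, EF_Task 8=27, EF_Task 9=14) = 27; EF_Task 10 = 27+5 = 32
Expected project duration μ = 32 weeks. Critical path: Task 1 → Task 4 → Task 8 → Task 10.

Variance along critical path = 7.111 + 1.000 + 0.444 + 1.000 = 9.556
σ = √9.556 = 3.091 weeks

3.09 weeks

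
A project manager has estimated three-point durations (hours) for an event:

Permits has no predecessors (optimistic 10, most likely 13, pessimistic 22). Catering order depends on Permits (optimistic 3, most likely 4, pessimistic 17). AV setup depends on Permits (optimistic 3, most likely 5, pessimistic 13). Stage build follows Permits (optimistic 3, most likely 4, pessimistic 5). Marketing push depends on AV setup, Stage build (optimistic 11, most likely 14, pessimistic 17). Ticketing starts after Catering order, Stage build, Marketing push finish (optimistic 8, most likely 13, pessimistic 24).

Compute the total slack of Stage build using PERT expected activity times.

2 hours

te_Permits = (10 + 4·13 + 22)/6 = 84/6 = 14
te_Catering order = (3 + 4·4 + 17)/6 = 36/6 = 6
te_AV setup = (3 + 4·5 + 13)/6 = 36/6 = 6
te_Stage build = (3 + 4·4 + 5)/6 = 24/6 = 4
te_Marketing push = (11 + 4·14 + 17)/6 = 84/6 = 14
te_Ticketing = (8 + 4·13 + 24)/6 = 84/6 = 14

Forward pass:
ES_Permits = 0; EF_Permits = 14
ES_Catering order = 14; EF_Catering order = 14+6 = 20
ES_AV setup = 14; EF_AV setup = 14+6 = 20
ES_Stage build = 14; EF_Stage build = 14+4 = 18
ES_Marketing push = max(EF_AV setup=20, EF_Stage build=18) = 20; EF_Marketing push = 20+14 = 34
ES_Ticketing = max(EF_Catering order=20, EF_Stage build=18, EF_Marketing push=34) = 34; EF_Ticketing = 34+14 = 48
Expected project duration μ = 48 hours. Critical path: Permits → AV setup → Marketing push → Ticketing.

Backward pass:
LF_Ticketing = 48; LS_Ticketing = 48−14 = 34
LF_Marketing push = LS_Ticketing = 34; LS_Marketing push = 34−14 = 20
LF_Stage build = min(LS_Marketing push=20, LS_Ticketing=34) = 20; LS_Stage build = 20−4 = 16
LF_AV setup = LS_Marketing push = 20; LS_AV setup = 20−6 = 14
LF_Catering order = LS_Ticketing = 34; LS_Catering order = 34−6 = 28
LF_Permits = min(LS_Catering order=28, LS_AV setup=14, LS_Stage build=16) = 14; LS_Permits = 14−14 = 0
Slack_Stage build = LS_Stage build − ES_Stage build = 16 − 14 = 2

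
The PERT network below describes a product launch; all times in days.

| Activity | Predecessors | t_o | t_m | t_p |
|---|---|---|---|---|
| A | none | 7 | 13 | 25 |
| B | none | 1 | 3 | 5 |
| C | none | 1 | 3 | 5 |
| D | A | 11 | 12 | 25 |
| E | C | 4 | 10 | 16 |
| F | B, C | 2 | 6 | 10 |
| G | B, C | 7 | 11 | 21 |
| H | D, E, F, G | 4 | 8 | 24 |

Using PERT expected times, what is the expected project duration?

38 days

te_A = (7 + 4·13 + 25)/6 = 84/6 = 14
te_B = (1 + 4·3 + 5)/6 = 18/6 = 3
te_C = (1 + 4·3 + 5)/6 = 18/6 = 3
te_D = (11 + 4·12 + 25)/6 = 84/6 = 14
te_E = (4 + 4·10 + 16)/6 = 60/6 = 10
te_F = (2 + 4·6 + 10)/6 = 36/6 = 6
te_G = (7 + 4·11 + 21)/6 = 72/6 = 12
te_H = (4 + 4·8 + 24)/6 = 60/6 = 10

Forward pass:
ES_A = 0; EF_A = 14
ES_B = 0; EF_B = 3
ES_C = 0; EF_C = 3
ES_D = 14; EF_D = 14+14 = 28
ES_E = 3; EF_E = 3+10 = 13
ES_F = max(EF_B=3, EF_C=3) = 3; EF_F = 3+6 = 9
ES_G = max(EF_B=3, EF_C=3) = 3; EF_G = 3+12 = 15
ES_H = max(EF_D=28, EF_E=13, EF_F=9, EF_G=15) = 28; EF_H = 28+10 = 38
Expected project duration μ = 38 days. Critical path: A → D → H.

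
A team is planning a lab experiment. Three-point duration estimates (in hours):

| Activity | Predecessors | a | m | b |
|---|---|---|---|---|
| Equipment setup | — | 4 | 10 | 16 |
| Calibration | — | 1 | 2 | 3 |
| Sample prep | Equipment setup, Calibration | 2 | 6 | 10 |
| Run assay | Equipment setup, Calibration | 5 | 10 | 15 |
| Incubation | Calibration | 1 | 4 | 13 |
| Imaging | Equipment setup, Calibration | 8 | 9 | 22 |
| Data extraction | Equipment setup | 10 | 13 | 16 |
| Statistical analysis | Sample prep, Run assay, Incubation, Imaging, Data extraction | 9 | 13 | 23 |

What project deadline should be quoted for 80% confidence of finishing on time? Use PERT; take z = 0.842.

te_Equipment setup = (4 + 4·10 + 16)/6 = 60/6 = 10; σ²_Equipment setup = ((16−4)/6)² = 4.000
te_Calibration = (1 + 4·2 + 3)/6 = 12/6 = 2; σ²_Calibration = ((3−1)/6)² = 0.111
te_Sample prep = (2 + 4·6 + 10)/6 = 36/6 = 6; σ²_Sample prep = ((10−2)/6)² = 1.778
te_Run assay = (5 + 4·10 + 15)/6 = 60/6 = 10; σ²_Run assay = ((15−5)/6)² = 2.778
te_Incubation = (1 + 4·4 + 13)/6 = 30/6 = 5; σ²_Incubation = ((13−1)/6)² = 4.000
te_Imaging = (8 + 4·9 + 22)/6 = 66/6 = 11; σ²_Imaging = ((22−8)/6)² = 5.444
te_Data extraction = (10 + 4·13 + 16)/6 = 78/6 = 13; σ²_Data extraction = ((16−10)/6)² = 1.000
te_Statistical analysis = (9 + 4·13 + 23)/6 = 84/6 = 14; σ²_Statistical analysis = ((23−9)/6)² = 5.444

Forward pass:
ES_Equipment setup = 0; EF_Equipment setup = 10
ES_Calibration = 0; EF_Calibration = 2
ES_Sample prep = max(EF_Equipment setup=10, EF_Calibration=2) = 10; EF_Sample prep = 10+6 = 16
ES_Run assay = max(EF_Equipment setup=10, EF_Calibration=2) = 10; EF_Run assay = 10+10 = 20
ES_Incubation = 2; EF_Incubation = 2+5 = 7
ES_Imaging = max(EF_Equipment setup=10, EF_Calibration=2) = 10; EF_Imaging = 10+11 = 21
ES_Data extraction = 10; EF_Data extraction = 10+13 = 23
ES_Statistical analysis = max(EF_Sample prep=16, EF_Run assay=20, EF_Incubation=7, EF_Imaging=21, EF_Data extraction=23) = 23; EF_Statistical analysis = 23+14 = 37
Expected project duration μ = 37 hours. Critical path: Equipment setup → Data extraction → Statistical analysis.

Variance along critical path = 4.000 + 1.000 + 5.444 = 10.444; σ = 3.232 hours.
D = μ + z·σ = 37 + 0.842·3.232 = 39.7 hours

39.7 hours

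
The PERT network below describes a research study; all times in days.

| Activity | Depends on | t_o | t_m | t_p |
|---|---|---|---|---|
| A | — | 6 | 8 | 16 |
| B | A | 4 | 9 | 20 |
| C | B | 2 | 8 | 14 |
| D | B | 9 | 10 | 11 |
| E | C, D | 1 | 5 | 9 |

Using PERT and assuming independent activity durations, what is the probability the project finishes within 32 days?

te_A = (6 + 4·8 + 16)/6 = 54/6 = 9; σ²_A = ((16−6)/6)² = 2.778
te_B = (4 + 4·9 + 20)/6 = 60/6 = 10; σ²_B = ((20−4)/6)² = 7.111
te_C = (2 + 4·8 + 14)/6 = 48/6 = 8; σ²_C = ((14−2)/6)² = 4.000
te_D = (9 + 4·10 + 11)/6 = 60/6 = 10; σ²_D = ((11−9)/6)² = 0.111
te_E = (1 + 4·5 + 9)/6 = 30/6 = 5; σ²_E = ((9−1)/6)² = 1.778

Forward pass:
ES_A = 0; EF_A = 9
ES_B = 9; EF_B = 9+10 = 19
ES_C = 19; EF_C = 19+8 = 27
ES_D = 19; EF_D = 19+10 = 29
ES_E = max(EF_C=27, EF_D=29) = 29; EF_E = 29+5 = 34
Expected project duration μ = 34 days. Critical path: A → B → D → E.

Variance along critical path = 2.778 + 7.111 + 0.111 + 1.778 = 11.778; σ = √11.778 = 3.432 days.
Z = (32 − 34) / 3.432 = -0.583
P(T ≤ 32) = Φ(-0.583) ≈ 0.280

0.280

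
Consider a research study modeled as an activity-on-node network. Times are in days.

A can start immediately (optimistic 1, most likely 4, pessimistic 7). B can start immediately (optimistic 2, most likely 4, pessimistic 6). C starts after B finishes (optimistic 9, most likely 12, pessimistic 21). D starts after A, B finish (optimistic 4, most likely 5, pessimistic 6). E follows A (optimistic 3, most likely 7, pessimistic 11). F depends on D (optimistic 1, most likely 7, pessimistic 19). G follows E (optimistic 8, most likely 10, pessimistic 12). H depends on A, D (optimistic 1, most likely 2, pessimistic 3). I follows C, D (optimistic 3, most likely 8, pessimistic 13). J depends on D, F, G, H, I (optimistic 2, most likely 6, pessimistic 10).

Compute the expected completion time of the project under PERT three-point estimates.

31 days

te_A = (1 + 4·4 + 7)/6 = 24/6 = 4
te_B = (2 + 4·4 + 6)/6 = 24/6 = 4
te_C = (9 + 4·12 + 21)/6 = 78/6 = 13
te_D = (4 + 4·5 + 6)/6 = 30/6 = 5
te_E = (3 + 4·7 + 11)/6 = 42/6 = 7
te_F = (1 + 4·7 + 19)/6 = 48/6 = 8
te_G = (8 + 4·10 + 12)/6 = 60/6 = 10
te_H = (1 + 4·2 + 3)/6 = 12/6 = 2
te_I = (3 + 4·8 + 13)/6 = 48/6 = 8
te_J = (2 + 4·6 + 10)/6 = 36/6 = 6

Forward pass:
ES_A = 0; EF_A = 4
ES_B = 0; EF_B = 4
ES_C = 4; EF_C = 4+13 = 17
ES_D = max(EF_A=4, EF_B=4) = 4; EF_D = 4+5 = 9
ES_E = 4; EF_E = 4+7 = 11
ES_F = 9; EF_F = 9+8 = 17
ES_G = 11; EF_G = 11+10 = 21
ES_H = max(EF_A=4, EF_D=9) = 9; EF_H = 9+2 = 11
ES_I = max(EF_C=17, EF_D=9) = 17; EF_I = 17+8 = 25
ES_J = max(EF_D=9, EF_F=17, EF_G=21, EF_H=11, EF_I=25) = 25; EF_J = 25+6 = 31
Expected project duration μ = 31 days. Critical path: B → C → I → J.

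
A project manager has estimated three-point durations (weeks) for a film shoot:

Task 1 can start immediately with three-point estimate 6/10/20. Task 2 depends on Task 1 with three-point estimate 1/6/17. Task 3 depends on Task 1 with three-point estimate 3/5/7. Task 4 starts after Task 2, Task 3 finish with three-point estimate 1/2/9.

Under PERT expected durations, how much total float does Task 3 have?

te_Task 1 = (6 + 4·10 + 20)/6 = 66/6 = 11
te_Task 2 = (1 + 4·6 + 17)/6 = 42/6 = 7
te_Task 3 = (3 + 4·5 + 7)/6 = 30/6 = 5
te_Task 4 = (1 + 4·2 + 9)/6 = 18/6 = 3

Forward pass:
ES_Task 1 = 0; EF_Task 1 = 11
ES_Task 2 = 11; EF_Task 2 = 11+7 = 18
ES_Task 3 = 11; EF_Task 3 = 11+5 = 16
ES_Task 4 = max(EF_Task 2=18, EF_Task 3=16) = 18; EF_Task 4 = 18+3 = 21
Expected project duration μ = 21 weeks. Critical path: Task 1 → Task 2 → Task 4.

Backward pass:
LF_Task 4 = 21; LS_Task 4 = 21−3 = 18
LF_Task 3 = LS_Task 4 = 18; LS_Task 3 = 18−5 = 13
LF_Task 2 = LS_Task 4 = 18; LS_Task 2 = 18−7 = 11
LF_Task 1 = min(LS_Task 2=11, LS_Task 3=13) = 11; LS_Task 1 = 11−11 = 0
Slack_Task 3 = LS_Task 3 − ES_Task 3 = 13 − 11 = 2

2 weeks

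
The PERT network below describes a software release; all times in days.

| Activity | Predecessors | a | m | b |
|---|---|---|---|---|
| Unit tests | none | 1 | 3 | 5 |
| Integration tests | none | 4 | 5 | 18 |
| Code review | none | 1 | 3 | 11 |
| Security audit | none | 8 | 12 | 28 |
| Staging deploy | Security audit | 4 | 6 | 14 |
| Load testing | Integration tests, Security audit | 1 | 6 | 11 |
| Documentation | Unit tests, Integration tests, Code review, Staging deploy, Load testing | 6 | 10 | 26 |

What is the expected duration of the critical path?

te_Unit tests = (1 + 4·3 + 5)/6 = 18/6 = 3
te_Integration tests = (4 + 4·5 + 18)/6 = 42/6 = 7
te_Code review = (1 + 4·3 + 11)/6 = 24/6 = 4
te_Security audit = (8 + 4·12 + 28)/6 = 84/6 = 14
te_Staging deploy = (4 + 4·6 + 14)/6 = 42/6 = 7
te_Load testing = (1 + 4·6 + 11)/6 = 36/6 = 6
te_Documentation = (6 + 4·10 + 26)/6 = 72/6 = 12

Forward pass:
ES_Unit tests = 0; EF_Unit tests = 3
ES_Integration tests = 0; EF_Integration tests = 7
ES_Code review = 0; EF_Code review = 4
ES_Security audit = 0; EF_Security audit = 14
ES_Staging deploy = 14; EF_Staging deploy = 14+7 = 21
ES_Load testing = max(EF_Integration tests=7, EF_Security audit=14) = 14; EF_Load testing = 14+6 = 20
ES_Documentation = max(EF_Unit tests=3, EF_Integration tests=7, EF_Code review=4, EF_Staging deploy=21, EF_Load testing=20) = 21; EF_Documentation = 21+12 = 33
Expected project duration μ = 33 days. Critical path: Security audit → Staging deploy → Documentation.

33 days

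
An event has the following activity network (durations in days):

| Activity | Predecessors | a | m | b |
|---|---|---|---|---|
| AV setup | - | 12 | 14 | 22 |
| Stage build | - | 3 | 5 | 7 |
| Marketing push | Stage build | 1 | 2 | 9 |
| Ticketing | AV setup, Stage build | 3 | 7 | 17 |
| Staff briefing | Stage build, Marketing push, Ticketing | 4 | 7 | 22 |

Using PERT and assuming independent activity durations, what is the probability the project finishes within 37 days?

te_AV setup = (12 + 4·14 + 22)/6 = 90/6 = 15; σ²_AV setup = ((22−12)/6)² = 2.778
te_Stage build = (3 + 4·5 + 7)/6 = 30/6 = 5; σ²_Stage build = ((7−3)/6)² = 0.444
te_Marketing push = (1 + 4·2 + 9)/6 = 18/6 = 3; σ²_Marketing push = ((9−1)/6)² = 1.778
te_Ticketing = (3 + 4·7 + 17)/6 = 48/6 = 8; σ²_Ticketing = ((17−3)/6)² = 5.444
te_Staff briefing = (4 + 4·7 + 22)/6 = 54/6 = 9; σ²_Staff briefing = ((22−4)/6)² = 9.000

Forward pass:
ES_AV setup = 0; EF_AV setup = 15
ES_Stage build = 0; EF_Stage build = 5
ES_Marketing push = 5; EF_Marketing push = 5+3 = 8
ES_Ticketing = max(EF_AV setup=15, EF_Stage build=5) = 15; EF_Ticketing = 15+8 = 23
ES_Staff briefing = max(EF_Stage build=5, EF_Marketing push=8, EF_Ticketing=23) = 23; EF_Staff briefing = 23+9 = 32
Expected project duration μ = 32 days. Critical path: AV setup → Ticketing → Staff briefing.

Variance along critical path = 2.778 + 5.444 + 9.000 = 17.222; σ = √17.222 = 4.150 days.
Z = (37 − 32) / 4.150 = 1.205
P(T ≤ 37) = Φ(1.205) ≈ 0.886

0.886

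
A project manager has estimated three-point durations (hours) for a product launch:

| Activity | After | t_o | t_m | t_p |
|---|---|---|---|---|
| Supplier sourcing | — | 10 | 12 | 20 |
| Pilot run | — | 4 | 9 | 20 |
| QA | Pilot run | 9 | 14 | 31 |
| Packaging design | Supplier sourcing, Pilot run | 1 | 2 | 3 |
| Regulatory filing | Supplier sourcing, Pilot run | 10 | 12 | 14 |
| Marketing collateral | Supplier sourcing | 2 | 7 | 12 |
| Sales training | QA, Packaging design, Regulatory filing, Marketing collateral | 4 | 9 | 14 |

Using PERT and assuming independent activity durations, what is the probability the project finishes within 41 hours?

te_Supplier sourcing = (10 + 4·12 + 20)/6 = 78/6 = 13; σ²_Supplier sourcing = ((20−10)/6)² = 2.778
te_Pilot run = (4 + 4·9 + 20)/6 = 60/6 = 10; σ²_Pilot run = ((20−4)/6)² = 7.111
te_QA = (9 + 4·14 + 31)/6 = 96/6 = 16; σ²_QA = ((31−9)/6)² = 13.444
te_Packaging design = (1 + 4·2 + 3)/6 = 12/6 = 2; σ²_Packaging design = ((3−1)/6)² = 0.111
te_Regulatory filing = (10 + 4·12 + 14)/6 = 72/6 = 12; σ²_Regulatory filing = ((14−10)/6)² = 0.444
te_Marketing collateral = (2 + 4·7 + 12)/6 = 42/6 = 7; σ²_Marketing collateral = ((12−2)/6)² = 2.778
te_Sales training = (4 + 4·9 + 14)/6 = 54/6 = 9; σ²_Sales training = ((14−4)/6)² = 2.778

Forward pass:
ES_Supplier sourcing = 0; EF_Supplier sourcing = 13
ES_Pilot run = 0; EF_Pilot run = 10
ES_QA = 10; EF_QA = 10+16 = 26
ES_Packaging design = max(EF_Supplier sourcing=13, EF_Pilot run=10) = 13; EF_Packaging design = 13+2 = 15
ES_Regulatory filing = max(EF_Supplier sourcing=13, EF_Pilot run=10) = 13; EF_Regulatory filing = 13+12 = 25
ES_Marketing collateral = 13; EF_Marketing collateral = 13+7 = 20
ES_Sales training = max(EF_QA=26, EF_Packaging design=15, EF_Regulatory filing=25, EF_Marketing collateral=20) = 26; EF_Sales training = 26+9 = 35
Expected project duration μ = 35 hours. Critical path: Pilot run → QA → Sales training.

Variance along critical path = 7.111 + 13.444 + 2.778 = 23.333; σ = √23.333 = 4.830 hours.
Z = (41 − 35) / 4.830 = 1.242
P(T ≤ 41) = Φ(1.242) ≈ 0.893

0.893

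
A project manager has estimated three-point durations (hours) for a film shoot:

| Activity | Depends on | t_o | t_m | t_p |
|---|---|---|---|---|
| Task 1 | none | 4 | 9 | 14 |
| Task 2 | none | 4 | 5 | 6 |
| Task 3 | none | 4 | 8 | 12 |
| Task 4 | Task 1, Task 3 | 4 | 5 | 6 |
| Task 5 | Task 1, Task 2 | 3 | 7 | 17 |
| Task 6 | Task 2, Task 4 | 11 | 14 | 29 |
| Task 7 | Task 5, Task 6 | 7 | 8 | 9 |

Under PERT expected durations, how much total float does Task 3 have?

1 hours

te_Task 1 = (4 + 4·9 + 14)/6 = 54/6 = 9
te_Task 2 = (4 + 4·5 + 6)/6 = 30/6 = 5
te_Task 3 = (4 + 4·8 + 12)/6 = 48/6 = 8
te_Task 4 = (4 + 4·5 + 6)/6 = 30/6 = 5
te_Task 5 = (3 + 4·7 + 17)/6 = 48/6 = 8
te_Task 6 = (11 + 4·14 + 29)/6 = 96/6 = 16
te_Task 7 = (7 + 4·8 + 9)/6 = 48/6 = 8

Forward pass:
ES_Task 1 = 0; EF_Task 1 = 9
ES_Task 2 = 0; EF_Task 2 = 5
ES_Task 3 = 0; EF_Task 3 = 8
ES_Task 4 = max(EF_Task 1=9, EF_Task 3=8) = 9; EF_Task 4 = 9+5 = 14
ES_Task 5 = max(EF_Task 1=9, EF_Task 2=5) = 9; EF_Task 5 = 9+8 = 17
ES_Task 6 = max(EF_Task 2=5, EF_Task 4=14) = 14; EF_Task 6 = 14+16 = 30
ES_Task 7 = max(EF_Task 5=17, EF_Task 6=30) = 30; EF_Task 7 = 30+8 = 38
Expected project duration μ = 38 hours. Critical path: Task 1 → Task 4 → Task 6 → Task 7.

Backward pass:
LF_Task 7 = 38; LS_Task 7 = 38−8 = 30
LF_Task 6 = LS_Task 7 = 30; LS_Task 6 = 30−16 = 14
LF_Task 5 = LS_Task 7 = 30; LS_Task 5 = 30−8 = 22
LF_Task 4 = LS_Task 6 = 14; LS_Task 4 = 14−5 = 9
LF_Task 3 = LS_Task 4 = 9; LS_Task 3 = 9−8 = 1
LF_Task 2 = min(LS_Task 5=22, LS_Task 6=14) = 14; LS_Task 2 = 14−5 = 9
LF_Task 1 = min(LS_Task 4=9, LS_Task 5=22) = 9; LS_Task 1 = 9−9 = 0
Slack_Task 3 = LS_Task 3 − ES_Task 3 = 1 − 0 = 1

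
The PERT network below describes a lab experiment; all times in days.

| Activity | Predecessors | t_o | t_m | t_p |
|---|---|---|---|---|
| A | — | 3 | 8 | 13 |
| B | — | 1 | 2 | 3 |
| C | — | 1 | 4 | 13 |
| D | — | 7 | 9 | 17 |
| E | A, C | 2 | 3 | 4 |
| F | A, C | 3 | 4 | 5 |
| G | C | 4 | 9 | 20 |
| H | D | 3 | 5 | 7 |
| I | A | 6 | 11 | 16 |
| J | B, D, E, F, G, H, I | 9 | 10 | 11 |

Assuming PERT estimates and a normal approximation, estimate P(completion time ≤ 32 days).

te_A = (3 + 4·8 + 13)/6 = 48/6 = 8; σ²_A = ((13−3)/6)² = 2.778
te_B = (1 + 4·2 + 3)/6 = 12/6 = 2; σ²_B = ((3−1)/6)² = 0.111
te_C = (1 + 4·4 + 13)/6 = 30/6 = 5; σ²_C = ((13−1)/6)² = 4.000
te_D = (7 + 4·9 + 17)/6 = 60/6 = 10; σ²_D = ((17−7)/6)² = 2.778
te_E = (2 + 4·3 + 4)/6 = 18/6 = 3; σ²_E = ((4−2)/6)² = 0.111
te_F = (3 + 4·4 + 5)/6 = 24/6 = 4; σ²_F = ((5−3)/6)² = 0.111
te_G = (4 + 4·9 + 20)/6 = 60/6 = 10; σ²_G = ((20−4)/6)² = 7.111
te_H = (3 + 4·5 + 7)/6 = 30/6 = 5; σ²_H = ((7−3)/6)² = 0.444
te_I = (6 + 4·11 + 16)/6 = 66/6 = 11; σ²_I = ((16−6)/6)² = 2.778
te_J = (9 + 4·10 + 11)/6 = 60/6 = 10; σ²_J = ((11−9)/6)² = 0.111

Forward pass:
ES_A = 0; EF_A = 8
ES_B = 0; EF_B = 2
ES_C = 0; EF_C = 5
ES_D = 0; EF_D = 10
ES_E = max(EF_A=8, EF_C=5) = 8; EF_E = 8+3 = 11
ES_F = max(EF_A=8, EF_C=5) = 8; EF_F = 8+4 = 12
ES_G = 5; EF_G = 5+10 = 15
ES_H = 10; EF_H = 10+5 = 15
ES_I = 8; EF_I = 8+11 = 19
ES_J = max(EF_B=2, EF_D=10, EF_E=11, EF_F=12, EF_G=15, EF_H=15, EF_I=19) = 19; EF_J = 19+10 = 29
Expected project duration μ = 29 days. Critical path: A → I → J.

Variance along critical path = 2.778 + 2.778 + 0.111 = 5.667; σ = √5.667 = 2.380 days.
Z = (32 − 29) / 2.380 = 1.260
P(T ≤ 32) = Φ(1.260) ≈ 0.896

0.896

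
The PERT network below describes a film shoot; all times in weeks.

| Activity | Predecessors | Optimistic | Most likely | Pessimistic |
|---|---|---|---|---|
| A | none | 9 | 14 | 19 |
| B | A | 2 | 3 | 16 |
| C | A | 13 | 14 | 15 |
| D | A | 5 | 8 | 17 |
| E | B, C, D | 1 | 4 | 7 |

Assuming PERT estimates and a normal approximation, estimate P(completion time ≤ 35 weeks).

te_A = (9 + 4·14 + 19)/6 = 84/6 = 14; σ²_A = ((19−9)/6)² = 2.778
te_B = (2 + 4·3 + 16)/6 = 30/6 = 5; σ²_B = ((16−2)/6)² = 5.444
te_C = (13 + 4·14 + 15)/6 = 84/6 = 14; σ²_C = ((15−13)/6)² = 0.111
te_D = (5 + 4·8 + 17)/6 = 54/6 = 9; σ²_D = ((17−5)/6)² = 4.000
te_E = (1 + 4·4 + 7)/6 = 24/6 = 4; σ²_E = ((7−1)/6)² = 1.000

Forward pass:
ES_A = 0; EF_A = 14
ES_B = 14; EF_B = 14+5 = 19
ES_C = 14; EF_C = 14+14 = 28
ES_D = 14; EF_D = 14+9 = 23
ES_E = max(EF_B=19, EF_C=28, EF_D=23) = 28; EF_E = 28+4 = 32
Expected project duration μ = 32 weeks. Critical path: A → C → E.

Variance along critical path = 2.778 + 0.111 + 1.000 = 3.889; σ = √3.889 = 1.972 weeks.
Z = (35 − 32) / 1.972 = 1.521
P(T ≤ 35) = Φ(1.521) ≈ 0.936

0.936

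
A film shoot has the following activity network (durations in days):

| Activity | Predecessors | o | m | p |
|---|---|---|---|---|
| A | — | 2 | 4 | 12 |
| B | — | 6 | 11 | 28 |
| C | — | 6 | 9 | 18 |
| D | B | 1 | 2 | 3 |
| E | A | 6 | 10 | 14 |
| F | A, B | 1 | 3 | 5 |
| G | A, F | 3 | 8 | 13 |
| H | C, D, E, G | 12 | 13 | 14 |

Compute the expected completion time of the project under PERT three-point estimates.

37 days

te_A = (2 + 4·4 + 12)/6 = 30/6 = 5
te_B = (6 + 4·11 + 28)/6 = 78/6 = 13
te_C = (6 + 4·9 + 18)/6 = 60/6 = 10
te_D = (1 + 4·2 + 3)/6 = 12/6 = 2
te_E = (6 + 4·10 + 14)/6 = 60/6 = 10
te_F = (1 + 4·3 + 5)/6 = 18/6 = 3
te_G = (3 + 4·8 + 13)/6 = 48/6 = 8
te_H = (12 + 4·13 + 14)/6 = 78/6 = 13

Forward pass:
ES_A = 0; EF_A = 5
ES_B = 0; EF_B = 13
ES_C = 0; EF_C = 10
ES_D = 13; EF_D = 13+2 = 15
ES_E = 5; EF_E = 5+10 = 15
ES_F = max(EF_A=5, EF_B=13) = 13; EF_F = 13+3 = 16
ES_G = max(EF_A=5, EF_F=16) = 16; EF_G = 16+8 = 24
ES_H = max(EF_C=10, EF_D=15, EF_E=15, EF_G=24) = 24; EF_H = 24+13 = 37
Expected project duration μ = 37 days. Critical path: B → F → G → H.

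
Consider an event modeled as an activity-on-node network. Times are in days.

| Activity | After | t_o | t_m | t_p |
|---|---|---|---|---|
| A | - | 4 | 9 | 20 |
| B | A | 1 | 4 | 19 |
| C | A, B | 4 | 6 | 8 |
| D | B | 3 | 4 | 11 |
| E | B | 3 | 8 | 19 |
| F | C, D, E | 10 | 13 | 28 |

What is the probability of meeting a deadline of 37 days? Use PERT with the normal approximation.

0.299

te_A = (4 + 4·9 + 20)/6 = 60/6 = 10; σ²_A = ((20−4)/6)² = 7.111
te_B = (1 + 4·4 + 19)/6 = 36/6 = 6; σ²_B = ((19−1)/6)² = 9.000
te_C = (4 + 4·6 + 8)/6 = 36/6 = 6; σ²_C = ((8−4)/6)² = 0.444
te_D = (3 + 4·4 + 11)/6 = 30/6 = 5; σ²_D = ((11−3)/6)² = 1.778
te_E = (3 + 4·8 + 19)/6 = 54/6 = 9; σ²_E = ((19−3)/6)² = 7.111
te_F = (10 + 4·13 + 28)/6 = 90/6 = 15; σ²_F = ((28−10)/6)² = 9.000

Forward pass:
ES_A = 0; EF_A = 10
ES_B = 10; EF_B = 10+6 = 16
ES_C = max(EF_A=10, EF_B=16) = 16; EF_C = 16+6 = 22
ES_D = 16; EF_D = 16+5 = 21
ES_E = 16; EF_E = 16+9 = 25
ES_F = max(EF_C=22, EF_D=21, EF_E=25) = 25; EF_F = 25+15 = 40
Expected project duration μ = 40 days. Critical path: A → B → E → F.

Variance along critical path = 7.111 + 9.000 + 7.111 + 9.000 = 32.222; σ = √32.222 = 5.676 days.
Z = (37 − 40) / 5.676 = -0.528
P(T ≤ 37) = Φ(-0.528) ≈ 0.299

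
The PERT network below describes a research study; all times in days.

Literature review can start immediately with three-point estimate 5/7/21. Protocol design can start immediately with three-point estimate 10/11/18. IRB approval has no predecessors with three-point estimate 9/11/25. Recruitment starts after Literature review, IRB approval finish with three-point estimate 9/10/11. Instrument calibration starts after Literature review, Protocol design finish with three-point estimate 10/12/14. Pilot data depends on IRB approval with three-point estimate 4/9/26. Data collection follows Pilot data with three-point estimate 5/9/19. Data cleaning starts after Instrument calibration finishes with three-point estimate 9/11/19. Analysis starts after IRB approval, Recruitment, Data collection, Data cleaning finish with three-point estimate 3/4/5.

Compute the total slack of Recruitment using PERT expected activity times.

13 days

te_Literature review = (5 + 4·7 + 21)/6 = 54/6 = 9
te_Protocol design = (10 + 4·11 + 18)/6 = 72/6 = 12
te_IRB approval = (9 + 4·11 + 25)/6 = 78/6 = 13
te_Recruitment = (9 + 4·10 + 11)/6 = 60/6 = 10
te_Instrument calibration = (10 + 4·12 + 14)/6 = 72/6 = 12
te_Pilot data = (4 + 4·9 + 26)/6 = 66/6 = 11
te_Data collection = (5 + 4·9 + 19)/6 = 60/6 = 10
te_Data cleaning = (9 + 4·11 + 19)/6 = 72/6 = 12
te_Analysis = (3 + 4·4 + 5)/6 = 24/6 = 4

Forward pass:
ES_Literature review = 0; EF_Literature review = 9
ES_Protocol design = 0; EF_Protocol design = 12
ES_IRB approval = 0; EF_IRB approval = 13
ES_Recruitment = max(EF_Literature review=9, EF_IRB approval=13) = 13; EF_Recruitment = 13+10 = 23
ES_Instrument calibration = max(EF_Literature review=9, EF_Protocol design=12) = 12; EF_Instrument calibration = 12+12 = 24
ES_Pilot data = 13; EF_Pilot data = 13+11 = 24
ES_Data collection = 24; EF_Data collection = 24+10 = 34
ES_Data cleaning = 24; EF_Data cleaning = 24+12 = 36
ES_Analysis = max(EF_IRB approval=13, EF_Recruitment=23, EF_Data collection=34, EF_Data cleaning=36) = 36; EF_Analysis = 36+4 = 40
Expected project duration μ = 40 days. Critical path: Protocol design → Instrument calibration → Data cleaning → Analysis.

Backward pass:
LF_Analysis = 40; LS_Analysis = 40−4 = 36
LF_Data cleaning = LS_Analysis = 36; LS_Data cleaning = 36−12 = 24
LF_Data collection = LS_Analysis = 36; LS_Data collection = 36−10 = 26
LF_Pilot data = LS_Data collection = 26; LS_Pilot data = 26−11 = 15
LF_Instrument calibration = LS_Data cleaning = 24; LS_Instrument calibration = 24−12 = 12
LF_Recruitment = LS_Analysis = 36; LS_Recruitment = 36−10 = 26
LF_IRB approval = min(LS_Recruitment=26, LS_Pilot data=15, LS_Analysis=36) = 15; LS_IRB approval = 15−13 = 2
LF_Protocol design = LS_Instrument calibration = 12; LS_Protocol design = 12−12 = 0
LF_Literature review = min(LS_Recruitment=26, LS_Instrument calibration=12) = 12; LS_Literature review = 12−9 = 3
Slack_Recruitment = LS_Recruitment − ES_Recruitment = 26 − 13 = 13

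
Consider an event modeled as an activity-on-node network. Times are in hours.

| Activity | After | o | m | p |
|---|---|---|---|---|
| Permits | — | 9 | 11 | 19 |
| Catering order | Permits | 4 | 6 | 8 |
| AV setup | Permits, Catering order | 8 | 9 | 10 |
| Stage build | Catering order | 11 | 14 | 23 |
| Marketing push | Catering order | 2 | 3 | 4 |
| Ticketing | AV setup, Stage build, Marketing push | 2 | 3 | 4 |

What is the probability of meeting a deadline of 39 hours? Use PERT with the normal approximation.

0.866

te_Permits = (9 + 4·11 + 19)/6 = 72/6 = 12; σ²_Permits = ((19−9)/6)² = 2.778
te_Catering order = (4 + 4·6 + 8)/6 = 36/6 = 6; σ²_Catering order = ((8−4)/6)² = 0.444
te_AV setup = (8 + 4·9 + 10)/6 = 54/6 = 9; σ²_AV setup = ((10−8)/6)² = 0.111
te_Stage build = (11 + 4·14 + 23)/6 = 90/6 = 15; σ²_Stage build = ((23−11)/6)² = 4.000
te_Marketing push = (2 + 4·3 + 4)/6 = 18/6 = 3; σ²_Marketing push = ((4−2)/6)² = 0.111
te_Ticketing = (2 + 4·3 + 4)/6 = 18/6 = 3; σ²_Ticketing = ((4−2)/6)² = 0.111

Forward pass:
ES_Permits = 0; EF_Permits = 12
ES_Catering order = 12; EF_Catering order = 12+6 = 18
ES_AV setup = max(EF_Permits=12, EF_Catering order=18) = 18; EF_AV setup = 18+9 = 27
ES_Stage build = 18; EF_Stage build = 18+15 = 33
ES_Marketing push = 18; EF_Marketing push = 18+3 = 21
ES_Ticketing = max(EF_AV setup=27, EF_Stage build=33, EF_Marketing push=21) = 33; EF_Ticketing = 33+3 = 36
Expected project duration μ = 36 hours. Critical path: Permits → Catering order → Stage build → Ticketing.

Variance along critical path = 2.778 + 0.444 + 4.000 + 0.111 = 7.333; σ = √7.333 = 2.708 hours.
Z = (39 − 36) / 2.708 = 1.108
P(T ≤ 39) = Φ(1.108) ≈ 0.866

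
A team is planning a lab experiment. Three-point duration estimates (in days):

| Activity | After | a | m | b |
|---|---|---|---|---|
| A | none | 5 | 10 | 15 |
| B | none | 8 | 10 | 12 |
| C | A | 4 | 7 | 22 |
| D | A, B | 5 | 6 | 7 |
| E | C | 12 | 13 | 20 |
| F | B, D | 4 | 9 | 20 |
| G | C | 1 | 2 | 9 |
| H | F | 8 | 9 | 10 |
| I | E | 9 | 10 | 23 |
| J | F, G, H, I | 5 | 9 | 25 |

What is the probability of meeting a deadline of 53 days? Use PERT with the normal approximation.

0.292

te_A = (5 + 4·10 + 15)/6 = 60/6 = 10; σ²_A = ((15−5)/6)² = 2.778
te_B = (8 + 4·10 + 12)/6 = 60/6 = 10; σ²_B = ((12−8)/6)² = 0.444
te_C = (4 + 4·7 + 22)/6 = 54/6 = 9; σ²_C = ((22−4)/6)² = 9.000
te_D = (5 + 4·6 + 7)/6 = 36/6 = 6; σ²_D = ((7−5)/6)² = 0.111
te_E = (12 + 4·13 + 20)/6 = 84/6 = 14; σ²_E = ((20−12)/6)² = 1.778
te_F = (4 + 4·9 + 20)/6 = 60/6 = 10; σ²_F = ((20−4)/6)² = 7.111
te_G = (1 + 4·2 + 9)/6 = 18/6 = 3; σ²_G = ((9−1)/6)² = 1.778
te_H = (8 + 4·9 + 10)/6 = 54/6 = 9; σ²_H = ((10−8)/6)² = 0.111
te_I = (9 + 4·10 + 23)/6 = 72/6 = 12; σ²_I = ((23−9)/6)² = 5.444
te_J = (5 + 4·9 + 25)/6 = 66/6 = 11; σ²_J = ((25−5)/6)² = 11.111

Forward pass:
ES_A = 0; EF_A = 10
ES_B = 0; EF_B = 10
ES_C = 10; EF_C = 10+9 = 19
ES_D = max(EF_A=10, EF_B=10) = 10; EF_D = 10+6 = 16
ES_E = 19; EF_E = 19+14 = 33
ES_F = max(EF_B=10, EF_D=16) = 16; EF_F = 16+10 = 26
ES_G = 19; EF_G = 19+3 = 22
ES_H = 26; EF_H = 26+9 = 35
ES_I = 33; EF_I = 33+12 = 45
ES_J = max(EF_F=26, EF_G=22, EF_H=35, EF_I=45) = 45; EF_J = 45+11 = 56
Expected project duration μ = 56 days. Critical path: A → C → E → I → J.

Variance along critical path = 2.778 + 9.000 + 1.778 + 5.444 + 11.111 = 30.111; σ = √30.111 = 5.487 days.
Z = (53 − 56) / 5.487 = -0.547
P(T ≤ 53) = Φ(-0.547) ≈ 0.292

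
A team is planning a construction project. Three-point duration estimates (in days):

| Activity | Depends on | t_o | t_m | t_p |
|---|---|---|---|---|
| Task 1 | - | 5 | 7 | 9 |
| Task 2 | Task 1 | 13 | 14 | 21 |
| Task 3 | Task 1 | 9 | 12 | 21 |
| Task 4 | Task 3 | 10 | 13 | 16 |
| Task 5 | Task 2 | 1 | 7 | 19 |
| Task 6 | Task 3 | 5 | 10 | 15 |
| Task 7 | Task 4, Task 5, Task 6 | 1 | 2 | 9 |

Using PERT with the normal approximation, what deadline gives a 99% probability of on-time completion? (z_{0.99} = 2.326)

te_Task 1 = (5 + 4·7 + 9)/6 = 42/6 = 7; σ²_Task 1 = ((9−5)/6)² = 0.444
te_Task 2 = (13 + 4·14 + 21)/6 = 90/6 = 15; σ²_Task 2 = ((21−13)/6)² = 1.778
te_Task 3 = (9 + 4·12 + 21)/6 = 78/6 = 13; σ²_Task 3 = ((21−9)/6)² = 4.000
te_Task 4 = (10 + 4·13 + 16)/6 = 78/6 = 13; σ²_Task 4 = ((16−10)/6)² = 1.000
te_Task 5 = (1 + 4·7 + 19)/6 = 48/6 = 8; σ²_Task 5 = ((19−1)/6)² = 9.000
te_Task 6 = (5 + 4·10 + 15)/6 = 60/6 = 10; σ²_Task 6 = ((15−5)/6)² = 2.778
te_Task 7 = (1 + 4·2 + 9)/6 = 18/6 = 3; σ²_Task 7 = ((9−1)/6)² = 1.778

Forward pass:
ES_Task 1 = 0; EF_Task 1 = 7
ES_Task 2 = 7; EF_Task 2 = 7+15 = 22
ES_Task 3 = 7; EF_Task 3 = 7+13 = 20
ES_Task 4 = 20; EF_Task 4 = 20+13 = 33
ES_Task 5 = 22; EF_Task 5 = 22+8 = 30
ES_Task 6 = 20; EF_Task 6 = 20+10 = 30
ES_Task 7 = max(EF_Task 4=33, EF_Task 5=30, EF_Task 6=30) = 33; EF_Task 7 = 33+3 = 36
Expected project duration μ = 36 days. Critical path: Task 1 → Task 3 → Task 4 → Task 7.

Variance along critical path = 0.444 + 4.000 + 1.000 + 1.778 = 7.222; σ = 2.687 days.
D = μ + z·σ = 36 + 2.326·2.687 = 42.3 days

42.3 days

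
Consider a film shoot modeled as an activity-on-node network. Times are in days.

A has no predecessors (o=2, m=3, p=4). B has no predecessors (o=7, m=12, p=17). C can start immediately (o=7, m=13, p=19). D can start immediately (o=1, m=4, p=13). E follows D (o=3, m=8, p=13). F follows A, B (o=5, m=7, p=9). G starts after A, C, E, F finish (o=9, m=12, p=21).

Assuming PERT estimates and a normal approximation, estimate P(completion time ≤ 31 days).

0.355

te_A = (2 + 4·3 + 4)/6 = 18/6 = 3; σ²_A = ((4−2)/6)² = 0.111
te_B = (7 + 4·12 + 17)/6 = 72/6 = 12; σ²_B = ((17−7)/6)² = 2.778
te_C = (7 + 4·13 + 19)/6 = 78/6 = 13; σ²_C = ((19−7)/6)² = 4.000
te_D = (1 + 4·4 + 13)/6 = 30/6 = 5; σ²_D = ((13−1)/6)² = 4.000
te_E = (3 + 4·8 + 13)/6 = 48/6 = 8; σ²_E = ((13−3)/6)² = 2.778
te_F = (5 + 4·7 + 9)/6 = 42/6 = 7; σ²_F = ((9−5)/6)² = 0.444
te_G = (9 + 4·12 + 21)/6 = 78/6 = 13; σ²_G = ((21−9)/6)² = 4.000

Forward pass:
ES_A = 0; EF_A = 3
ES_B = 0; EF_B = 12
ES_C = 0; EF_C = 13
ES_D = 0; EF_D = 5
ES_E = 5; EF_E = 5+8 = 13
ES_F = max(EF_A=3, EF_B=12) = 12; EF_F = 12+7 = 19
ES_G = max(EF_A=3, EF_C=13, EF_E=13, EF_F=19) = 19; EF_G = 19+13 = 32
Expected project duration μ = 32 days. Critical path: B → F → G.

Variance along critical path = 2.778 + 0.444 + 4.000 = 7.222; σ = √7.222 = 2.687 days.
Z = (31 − 32) / 2.687 = -0.372
P(T ≤ 31) = Φ(-0.372) ≈ 0.355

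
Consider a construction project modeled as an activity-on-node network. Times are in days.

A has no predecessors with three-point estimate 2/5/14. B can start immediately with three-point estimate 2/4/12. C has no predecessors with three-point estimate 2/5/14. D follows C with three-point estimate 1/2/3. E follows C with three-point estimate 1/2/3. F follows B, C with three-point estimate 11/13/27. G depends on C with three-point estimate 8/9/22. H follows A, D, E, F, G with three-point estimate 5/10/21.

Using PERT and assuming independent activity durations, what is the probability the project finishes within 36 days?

0.826

te_A = (2 + 4·5 + 14)/6 = 36/6 = 6; σ²_A = ((14−2)/6)² = 4.000
te_B = (2 + 4·4 + 12)/6 = 30/6 = 5; σ²_B = ((12−2)/6)² = 2.778
te_C = (2 + 4·5 + 14)/6 = 36/6 = 6; σ²_C = ((14−2)/6)² = 4.000
te_D = (1 + 4·2 + 3)/6 = 12/6 = 2; σ²_D = ((3−1)/6)² = 0.111
te_E = (1 + 4·2 + 3)/6 = 12/6 = 2; σ²_E = ((3−1)/6)² = 0.111
te_F = (11 + 4·13 + 27)/6 = 90/6 = 15; σ²_F = ((27−11)/6)² = 7.111
te_G = (8 + 4·9 + 22)/6 = 66/6 = 11; σ²_G = ((22−8)/6)² = 5.444
te_H = (5 + 4·10 + 21)/6 = 66/6 = 11; σ²_H = ((21−5)/6)² = 7.111

Forward pass:
ES_A = 0; EF_A = 6
ES_B = 0; EF_B = 5
ES_C = 0; EF_C = 6
ES_D = 6; EF_D = 6+2 = 8
ES_E = 6; EF_E = 6+2 = 8
ES_F = max(EF_B=5, EF_C=6) = 6; EF_F = 6+15 = 21
ES_G = 6; EF_G = 6+11 = 17
ES_H = max(EF_A=6, EF_D=8, EF_E=8, EF_F=21, EF_G=17) = 21; EF_H = 21+11 = 32
Expected project duration μ = 32 days. Critical path: C → F → H.

Variance along critical path = 4.000 + 7.111 + 7.111 = 18.222; σ = √18.222 = 4.269 days.
Z = (36 − 32) / 4.269 = 0.937
P(T ≤ 36) = Φ(0.937) ≈ 0.826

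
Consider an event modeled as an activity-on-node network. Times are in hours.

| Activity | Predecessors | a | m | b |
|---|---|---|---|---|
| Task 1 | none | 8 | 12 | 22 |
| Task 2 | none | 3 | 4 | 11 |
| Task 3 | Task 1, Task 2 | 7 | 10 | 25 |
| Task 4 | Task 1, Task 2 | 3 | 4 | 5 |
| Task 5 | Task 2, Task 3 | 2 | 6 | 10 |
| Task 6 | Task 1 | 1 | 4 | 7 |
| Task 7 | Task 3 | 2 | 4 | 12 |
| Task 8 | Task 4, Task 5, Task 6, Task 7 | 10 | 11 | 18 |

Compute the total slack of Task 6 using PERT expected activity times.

te_Task 1 = (8 + 4·12 + 22)/6 = 78/6 = 13
te_Task 2 = (3 + 4·4 + 11)/6 = 30/6 = 5
te_Task 3 = (7 + 4·10 + 25)/6 = 72/6 = 12
te_Task 4 = (3 + 4·4 + 5)/6 = 24/6 = 4
te_Task 5 = (2 + 4·6 + 10)/6 = 36/6 = 6
te_Task 6 = (1 + 4·4 + 7)/6 = 24/6 = 4
te_Task 7 = (2 + 4·4 + 12)/6 = 30/6 = 5
te_Task 8 = (10 + 4·11 + 18)/6 = 72/6 = 12

Forward pass:
ES_Task 1 = 0; EF_Task 1 = 13
ES_Task 2 = 0; EF_Task 2 = 5
ES_Task 3 = max(EF_Task 1=13, EF_Task 2=5) = 13; EF_Task 3 = 13+12 = 25
ES_Task 4 = max(EF_Task 1=13, EF_Task 2=5) = 13; EF_Task 4 = 13+4 = 17
ES_Task 5 = max(EF_Task 2=5, EF_Task 3=25) = 25; EF_Task 5 = 25+6 = 31
ES_Task 6 = 13; EF_Task 6 = 13+4 = 17
ES_Task 7 = 25; EF_Task 7 = 25+5 = 30
ES_Task 8 = max(EF_Task 4=17, EF_Task 5=31, EF_Task 6=17, EF_Task 7=30) = 31; EF_Task 8 = 31+12 = 43
Expected project duration μ = 43 hours. Critical path: Task 1 → Task 3 → Task 5 → Task 8.

Backward pass:
LF_Task 8 = 43; LS_Task 8 = 43−12 = 31
LF_Task 7 = LS_Task 8 = 31; LS_Task 7 = 31−5 = 26
LF_Task 6 = LS_Task 8 = 31; LS_Task 6 = 31−4 = 27
LF_Task 5 = LS_Task 8 = 31; LS_Task 5 = 31−6 = 25
LF_Task 4 = LS_Task 8 = 31; LS_Task 4 = 31−4 = 27
LF_Task 3 = min(LS_Task 5=25, LS_Task 7=26) = 25; LS_Task 3 = 25−12 = 13
LF_Task 2 = min(LS_Task 3=13, LS_Task 4=27, LS_Task 5=25) = 13; LS_Task 2 = 13−5 = 8
LF_Task 1 = min(LS_Task 3=13, LS_Task 4=27, LS_Task 6=27) = 13; LS_Task 1 = 13−13 = 0
Slack_Task 6 = LS_Task 6 − ES_Task 6 = 27 − 13 = 14

14 hours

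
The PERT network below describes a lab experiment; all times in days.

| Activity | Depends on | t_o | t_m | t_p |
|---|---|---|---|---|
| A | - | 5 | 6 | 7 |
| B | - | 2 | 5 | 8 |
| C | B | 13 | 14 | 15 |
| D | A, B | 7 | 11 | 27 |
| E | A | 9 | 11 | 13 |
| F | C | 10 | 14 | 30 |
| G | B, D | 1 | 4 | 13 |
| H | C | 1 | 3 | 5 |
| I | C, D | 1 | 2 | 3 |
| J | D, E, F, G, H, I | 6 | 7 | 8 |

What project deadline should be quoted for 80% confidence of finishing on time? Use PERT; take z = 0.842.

te_A = (5 + 4·6 + 7)/6 = 36/6 = 6; σ²_A = ((7−5)/6)² = 0.111
te_B = (2 + 4·5 + 8)/6 = 30/6 = 5; σ²_B = ((8−2)/6)² = 1.000
te_C = (13 + 4·14 + 15)/6 = 84/6 = 14; σ²_C = ((15−13)/6)² = 0.111
te_D = (7 + 4·11 + 27)/6 = 78/6 = 13; σ²_D = ((27−7)/6)² = 11.111
te_E = (9 + 4·11 + 13)/6 = 66/6 = 11; σ²_E = ((13−9)/6)² = 0.444
te_F = (10 + 4·14 + 30)/6 = 96/6 = 16; σ²_F = ((30−10)/6)² = 11.111
te_G = (1 + 4·4 + 13)/6 = 30/6 = 5; σ²_G = ((13−1)/6)² = 4.000
te_H = (1 + 4·3 + 5)/6 = 18/6 = 3; σ²_H = ((5−1)/6)² = 0.444
te_I = (1 + 4·2 + 3)/6 = 12/6 = 2; σ²_I = ((3−1)/6)² = 0.111
te_J = (6 + 4·7 + 8)/6 = 42/6 = 7; σ²_J = ((8−6)/6)² = 0.111

Forward pass:
ES_A = 0; EF_A = 6
ES_B = 0; EF_B = 5
ES_C = 5; EF_C = 5+14 = 19
ES_D = max(EF_A=6, EF_B=5) = 6; EF_D = 6+13 = 19
ES_E = 6; EF_E = 6+11 = 17
ES_F = 19; EF_F = 19+16 = 35
ES_G = max(EF_B=5, EF_D=19) = 19; EF_G = 19+5 = 24
ES_H = 19; EF_H = 19+3 = 22
ES_I = max(EF_C=19, EF_D=19) = 19; EF_I = 19+2 = 21
ES_J = max(EF_D=19, EF_E=17, EF_F=35, EF_G=24, EF_H=22, EF_I=21) = 35; EF_J = 35+7 = 42
Expected project duration μ = 42 days. Critical path: B → C → F → J.

Variance along critical path = 1.000 + 0.111 + 11.111 + 0.111 = 12.333; σ = 3.512 days.
D = μ + z·σ = 42 + 0.842·3.512 = 45.0 days

45.0 days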